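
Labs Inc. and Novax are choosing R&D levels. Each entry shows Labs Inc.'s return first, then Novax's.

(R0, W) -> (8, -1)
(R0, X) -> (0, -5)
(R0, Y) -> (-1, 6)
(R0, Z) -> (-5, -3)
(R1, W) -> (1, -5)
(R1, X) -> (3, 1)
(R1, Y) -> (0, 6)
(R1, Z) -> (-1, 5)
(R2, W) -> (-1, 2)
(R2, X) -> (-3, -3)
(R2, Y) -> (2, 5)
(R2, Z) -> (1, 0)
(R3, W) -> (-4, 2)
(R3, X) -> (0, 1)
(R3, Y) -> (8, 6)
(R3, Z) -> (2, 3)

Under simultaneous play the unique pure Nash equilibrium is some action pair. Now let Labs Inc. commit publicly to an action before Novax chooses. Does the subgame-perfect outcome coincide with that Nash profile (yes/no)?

Backward induction with Labs Inc. moving first.
- R0: BR = Y, leader payoff -1.
- R1: BR = Y, leader payoff 0.
- R2: BR = Y, leader payoff 2.
- R3: BR = Y, leader payoff 8.
Among -1, 0, 2, 8, the best is 8 at R3. Subgame-perfect outcome: (R3, Y) with payoffs (8, 6).
Under simultaneous play:
Labs Inc.'s best replies: W→R0; X→R1; Y→R3; Z→R3.
Novax's best replies: R0→Y; R1→Y; R2→Y; R3→Y.
The unique mutual best reply is (R3, Y), giving (8, 6).
Sequential outcome (R3, Y) coincides with the Nash profile (R3, Y).

yes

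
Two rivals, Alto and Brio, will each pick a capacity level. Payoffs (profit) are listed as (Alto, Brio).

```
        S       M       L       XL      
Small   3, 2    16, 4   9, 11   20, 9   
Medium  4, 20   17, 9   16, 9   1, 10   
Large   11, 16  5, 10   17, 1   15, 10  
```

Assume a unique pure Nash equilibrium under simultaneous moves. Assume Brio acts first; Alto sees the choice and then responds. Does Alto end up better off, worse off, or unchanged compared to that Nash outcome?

unchanged

Alto best-responds to each possible Brio move:
- S: BR = Large, leader payoff 16.
- M: BR = Medium, leader payoff 9.
- L: BR = Large, leader payoff 1.
- XL: BR = Small, leader payoff 9.
Among 16, 9, 1, 9, the best is 16 at S. Subgame-perfect outcome: (Large, S) with payoffs (11, 16).
Now find the simultaneous Nash equilibrium.
Alto's best replies: S→Large; M→Medium; L→Large; XL→Small.
Brio's best replies: Small→L; Medium→S; Large→S.
Only (Large, S) has each player best-responding; Nash payoffs (11, 16).
Alto earns 11 sequentially versus 11 at the Nash outcome: unchanged.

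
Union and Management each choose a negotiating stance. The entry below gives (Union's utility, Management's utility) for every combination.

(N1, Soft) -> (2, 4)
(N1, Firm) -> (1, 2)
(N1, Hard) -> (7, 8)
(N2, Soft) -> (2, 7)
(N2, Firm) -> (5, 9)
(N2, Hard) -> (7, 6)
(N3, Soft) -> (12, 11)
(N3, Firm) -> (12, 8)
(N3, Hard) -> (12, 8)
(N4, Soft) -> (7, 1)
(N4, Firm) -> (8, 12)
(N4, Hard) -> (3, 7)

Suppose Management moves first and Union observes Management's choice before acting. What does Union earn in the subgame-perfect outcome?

Solve by backward induction (Management leads).
- Soft: BR = N3, leader payoff 11.
- Firm: BR = N3, leader payoff 8.
- Hard: BR = N3, leader payoff 8.
Maximizing over 11, 8, 8, Management chooses Soft. Subgame-perfect outcome: (N3, Soft) with payoffs (12, 11).

12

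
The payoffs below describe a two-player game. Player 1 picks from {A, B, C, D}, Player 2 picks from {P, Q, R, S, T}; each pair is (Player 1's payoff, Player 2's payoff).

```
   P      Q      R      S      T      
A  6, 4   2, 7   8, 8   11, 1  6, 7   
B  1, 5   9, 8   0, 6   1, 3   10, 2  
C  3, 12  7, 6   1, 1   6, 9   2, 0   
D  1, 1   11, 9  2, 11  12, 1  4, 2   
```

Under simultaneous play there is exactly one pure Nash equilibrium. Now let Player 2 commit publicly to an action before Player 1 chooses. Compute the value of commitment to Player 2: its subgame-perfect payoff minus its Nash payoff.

1

Backward induction with Player 2 moving first.
- P → Player 1 plays A (best of 6, 1, 3, 1); Player 2 gets 4.
- Q → Player 1 plays D (best of 2, 9, 7, 11); Player 2 gets 9.
- R → Player 1 plays A (best of 8, 0, 1, 2); Player 2 gets 8.
- S → Player 1 plays D (best of 11, 1, 6, 12); Player 2 gets 1.
- T → Player 1 plays B (best of 6, 10, 2, 4); Player 2 gets 2.
Maximizing over 4, 9, 8, 1, 2, Player 2 chooses Q. Subgame-perfect outcome: (D, Q) with payoffs (11, 9).
For the simultaneous game, intersect best replies.
Player 1's best replies: P→A; Q→D; R→A; S→D; T→B.
Player 2's best replies: A→R; B→Q; C→P; D→R.
The unique mutual best reply is (A, R), giving (8, 8).
Player 2's commitment gain: 9 − 8 = 1.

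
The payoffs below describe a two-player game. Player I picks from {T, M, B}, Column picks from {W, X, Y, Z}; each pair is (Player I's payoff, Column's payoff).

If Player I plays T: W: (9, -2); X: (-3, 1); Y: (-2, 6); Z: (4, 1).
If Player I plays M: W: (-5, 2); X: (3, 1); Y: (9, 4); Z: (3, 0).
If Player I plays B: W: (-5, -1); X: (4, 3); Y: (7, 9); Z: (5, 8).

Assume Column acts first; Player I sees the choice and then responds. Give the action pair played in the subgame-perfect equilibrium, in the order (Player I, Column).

Backward induction with Column moving first.
- W: Player I compares 9, -5, -5 and picks T; Column would get -2.
- X: Player I compares -3, 3, 4 and picks B; Column would get 3.
- Y: Player I compares -2, 9, 7 and picks M; Column would get 4.
- Z: Player I compares 4, 3, 5 and picks B; Column would get 8.
Among -2, 3, 4, 8, the best is 8 at Z. Subgame-perfect outcome: (B, Z) with payoffs (5, 8).

(B, Z)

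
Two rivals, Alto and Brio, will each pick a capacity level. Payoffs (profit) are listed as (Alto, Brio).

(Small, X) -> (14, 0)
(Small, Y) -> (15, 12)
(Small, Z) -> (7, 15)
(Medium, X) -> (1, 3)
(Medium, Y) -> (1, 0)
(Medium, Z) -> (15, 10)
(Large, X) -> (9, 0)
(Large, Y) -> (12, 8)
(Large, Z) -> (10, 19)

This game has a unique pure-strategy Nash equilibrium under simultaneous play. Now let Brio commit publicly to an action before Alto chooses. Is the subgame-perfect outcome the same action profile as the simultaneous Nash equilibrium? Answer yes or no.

no

Alto best-responds to each possible Brio move:
- X: BR = Small, leader payoff 0.
- Y: BR = Small, leader payoff 12.
- Z: BR = Medium, leader payoff 10.
Maximizing over 0, 12, 10, Brio chooses Y. Subgame-perfect outcome: (Small, Y) with payoffs (15, 12).
Now find the simultaneous Nash equilibrium.
Alto's best replies: X→Small; Y→Small; Z→Medium.
Brio's best replies: Small→Z; Medium→Z; Large→Z.
The unique mutual best reply is (Medium, Z), giving (15, 10).
Sequential outcome (Small, Y) differs from the Nash profile (Medium, Z).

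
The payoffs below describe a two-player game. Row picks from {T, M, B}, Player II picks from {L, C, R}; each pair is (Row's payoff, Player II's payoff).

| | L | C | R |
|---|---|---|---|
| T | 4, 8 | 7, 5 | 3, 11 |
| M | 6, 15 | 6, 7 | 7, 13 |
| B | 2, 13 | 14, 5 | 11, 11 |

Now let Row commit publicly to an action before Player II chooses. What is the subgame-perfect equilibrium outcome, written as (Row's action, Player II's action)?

(M, L)

Backward induction with Row moving first.
- T → Player II plays R (best of 8, 5, 11); Row gets 3.
- M → Player II plays L (best of 15, 7, 13); Row gets 6.
- B → Player II plays L (best of 13, 5, 11); Row gets 2.
Maximizing over 3, 6, 2, Row chooses M. Subgame-perfect outcome: (M, L) with payoffs (6, 15).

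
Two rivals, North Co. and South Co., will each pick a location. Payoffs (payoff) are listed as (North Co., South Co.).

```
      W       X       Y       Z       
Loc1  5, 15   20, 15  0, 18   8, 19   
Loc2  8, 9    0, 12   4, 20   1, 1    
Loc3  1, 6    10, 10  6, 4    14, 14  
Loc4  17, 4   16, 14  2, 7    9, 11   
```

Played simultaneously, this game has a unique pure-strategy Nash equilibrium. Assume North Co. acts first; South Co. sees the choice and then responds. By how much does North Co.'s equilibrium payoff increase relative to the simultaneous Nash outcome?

South Co. best-responds to each possible North Co. move:
- Loc1 → South Co. plays Z (best of 15, 15, 18, 19); North Co. gets 8.
- Loc2 → South Co. plays Y (best of 9, 12, 20, 1); North Co. gets 4.
- Loc3 → South Co. plays Z (best of 6, 10, 4, 14); North Co. gets 14.
- Loc4 → South Co. plays X (best of 4, 14, 7, 11); North Co. gets 16.
North Co.'s induced payoffs are 8, 4, 14, 16, so North Co. commits to Loc4. Subgame-perfect outcome: (Loc4, X) with payoffs (16, 14).
Now find the simultaneous Nash equilibrium.
North Co.'s best replies: W→Loc4; X→Loc1; Y→Loc3; Z→Loc3.
South Co.'s best replies: Loc1→Z; Loc2→Y; Loc3→Z; Loc4→X.
The unique mutual best reply is (Loc3, Z), giving (14, 14).
North Co.'s commitment gain: 16 − 14 = 2.

2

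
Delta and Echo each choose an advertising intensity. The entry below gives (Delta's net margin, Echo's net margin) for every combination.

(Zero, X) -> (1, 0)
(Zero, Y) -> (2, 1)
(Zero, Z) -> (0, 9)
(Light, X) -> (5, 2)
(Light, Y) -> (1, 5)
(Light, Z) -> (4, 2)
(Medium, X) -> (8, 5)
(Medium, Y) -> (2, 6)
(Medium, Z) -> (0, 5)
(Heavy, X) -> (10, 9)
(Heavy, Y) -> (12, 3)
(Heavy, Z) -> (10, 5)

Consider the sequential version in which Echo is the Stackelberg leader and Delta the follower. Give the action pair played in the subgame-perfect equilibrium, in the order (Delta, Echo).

Delta best-responds to each possible Echo move:
- X → Delta plays Heavy (best of 1, 5, 8, 10); Echo gets 9.
- Y → Delta plays Heavy (best of 2, 1, 2, 12); Echo gets 3.
- Z → Delta plays Heavy (best of 0, 4, 0, 10); Echo gets 5.
Maximizing over 9, 3, 5, Echo chooses X. Subgame-perfect outcome: (Heavy, X) with payoffs (10, 9).

(Heavy, X)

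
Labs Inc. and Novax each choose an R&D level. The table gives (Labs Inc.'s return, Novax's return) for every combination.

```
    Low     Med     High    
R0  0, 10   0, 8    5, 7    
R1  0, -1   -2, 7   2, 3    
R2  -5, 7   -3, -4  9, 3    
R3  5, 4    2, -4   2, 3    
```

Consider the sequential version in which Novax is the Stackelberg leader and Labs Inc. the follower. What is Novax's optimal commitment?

Low

Work backward from Labs Inc.'s decision.
- Low: BR = R3, leader payoff 4.
- Med: BR = R3, leader payoff -4.
- High: BR = R2, leader payoff 3.
Novax's induced payoffs are 4, -4, 3, so Novax commits to Low. Subgame-perfect outcome: (R3, Low) with payoffs (5, 4).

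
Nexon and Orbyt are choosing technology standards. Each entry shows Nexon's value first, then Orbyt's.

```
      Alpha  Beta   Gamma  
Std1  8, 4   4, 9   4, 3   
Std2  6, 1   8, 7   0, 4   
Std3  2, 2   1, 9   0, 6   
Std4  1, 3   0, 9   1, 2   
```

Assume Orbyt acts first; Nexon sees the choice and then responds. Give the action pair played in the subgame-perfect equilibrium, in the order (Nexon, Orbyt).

Work backward from Nexon's decision.
- Alpha → Nexon plays Std1 (best of 8, 6, 2, 1); Orbyt gets 4.
- Beta → Nexon plays Std2 (best of 4, 8, 1, 0); Orbyt gets 7.
- Gamma → Nexon plays Std1 (best of 4, 0, 0, 1); Orbyt gets 3.
Among 4, 7, 3, the best is 7 at Beta. Subgame-perfect outcome: (Std2, Beta) with payoffs (8, 7).

(Std2, Beta)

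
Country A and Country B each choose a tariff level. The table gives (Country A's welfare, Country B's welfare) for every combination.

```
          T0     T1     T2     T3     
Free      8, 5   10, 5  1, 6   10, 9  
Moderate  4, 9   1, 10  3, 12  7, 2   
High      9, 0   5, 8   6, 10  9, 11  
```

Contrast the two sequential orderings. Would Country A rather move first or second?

If Country A leads: Country B's best replies are Free→T3, Moderate→T2, High→T3; Country A's induced payoffs 10, 3, 9; outcome (Free, T3), payoffs (10, 9).
If Country B leads: Country A's best replies are T0→High, T1→Free, T2→High, T3→Free; Country B's induced payoffs 0, 5, 10, 9; outcome (High, T2), payoffs (6, 10).
Country A gets 10 moving first and 6 moving second, so Country A prefers to move first.

first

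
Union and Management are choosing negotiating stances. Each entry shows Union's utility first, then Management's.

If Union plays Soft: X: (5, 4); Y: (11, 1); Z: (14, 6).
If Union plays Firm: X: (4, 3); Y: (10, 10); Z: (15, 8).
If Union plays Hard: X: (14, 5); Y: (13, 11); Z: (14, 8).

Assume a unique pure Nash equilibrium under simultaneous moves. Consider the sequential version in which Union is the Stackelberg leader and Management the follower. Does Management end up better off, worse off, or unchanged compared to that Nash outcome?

worse off

Work backward from Management's decision.
- Soft: BR = Z, leader payoff 14.
- Firm: BR = Y, leader payoff 10.
- Hard: BR = Y, leader payoff 13.
Among 14, 10, 13, the best is 14 at Soft. Subgame-perfect outcome: (Soft, Z) with payoffs (14, 6).
Under simultaneous play:
Union's best replies: X→Hard; Y→Hard; Z→Firm.
Management's best replies: Soft→Z; Firm→Y; Hard→Y.
The unique mutual best reply is (Hard, Y), giving (13, 11).
Management earns 6 sequentially versus 11 at the Nash outcome: worse off.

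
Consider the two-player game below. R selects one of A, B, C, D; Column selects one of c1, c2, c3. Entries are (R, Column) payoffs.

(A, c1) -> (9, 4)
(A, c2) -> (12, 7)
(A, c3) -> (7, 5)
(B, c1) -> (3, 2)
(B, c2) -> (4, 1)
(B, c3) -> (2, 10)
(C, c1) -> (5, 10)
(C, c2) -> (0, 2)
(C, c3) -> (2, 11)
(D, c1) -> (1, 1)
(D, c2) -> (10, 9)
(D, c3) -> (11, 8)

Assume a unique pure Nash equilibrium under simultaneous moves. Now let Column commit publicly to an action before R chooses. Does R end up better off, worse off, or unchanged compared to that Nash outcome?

Work backward from R's decision.
- c1: BR = A, leader payoff 4.
- c2: BR = A, leader payoff 7.
- c3: BR = D, leader payoff 8.
Maximizing over 4, 7, 8, Column chooses c3. Subgame-perfect outcome: (D, c3) with payoffs (11, 8).
Now find the simultaneous Nash equilibrium.
R's best replies: c1→A; c2→A; c3→D.
Column's best replies: A→c2; B→c3; C→c3; D→c2.
The unique mutual best reply is (A, c2), giving (12, 7).
R earns 11 sequentially versus 12 at the Nash outcome: worse off.

worse off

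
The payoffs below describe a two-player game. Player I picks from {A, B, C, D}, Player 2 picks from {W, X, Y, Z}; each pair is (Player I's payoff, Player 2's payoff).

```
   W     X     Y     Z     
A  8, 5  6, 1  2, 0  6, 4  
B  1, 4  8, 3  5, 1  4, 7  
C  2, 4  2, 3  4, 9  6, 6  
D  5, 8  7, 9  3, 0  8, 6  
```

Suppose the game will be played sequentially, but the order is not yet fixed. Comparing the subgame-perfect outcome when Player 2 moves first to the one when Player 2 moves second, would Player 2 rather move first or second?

first

If Player I leads: Player 2's best replies are A→W, B→Z, C→Y, D→X; Player I's induced payoffs 8, 4, 4, 7; outcome (A, W), payoffs (8, 5).
If Player 2 leads: Player I's best replies are W→A, X→B, Y→B, Z→D; Player 2's induced payoffs 5, 3, 1, 6; outcome (D, Z), payoffs (8, 6).
Player 2 gets 6 moving first and 5 moving second, so Player 2 prefers to move first.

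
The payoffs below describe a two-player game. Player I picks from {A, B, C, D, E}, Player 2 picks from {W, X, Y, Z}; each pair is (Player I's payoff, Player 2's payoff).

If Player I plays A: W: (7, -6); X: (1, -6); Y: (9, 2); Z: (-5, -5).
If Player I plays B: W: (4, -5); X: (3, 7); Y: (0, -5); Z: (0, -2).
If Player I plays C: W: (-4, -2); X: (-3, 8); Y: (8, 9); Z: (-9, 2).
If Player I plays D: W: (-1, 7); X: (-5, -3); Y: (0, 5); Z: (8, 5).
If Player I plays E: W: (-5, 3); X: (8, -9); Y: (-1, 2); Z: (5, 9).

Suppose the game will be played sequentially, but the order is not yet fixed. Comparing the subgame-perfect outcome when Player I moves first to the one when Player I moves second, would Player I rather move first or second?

If Player I leads: Player 2's best replies are A→Y, B→X, C→Y, D→W, E→Z; Player I's induced payoffs 9, 3, 8, -1, 5; outcome (A, Y), payoffs (9, 2).
If Player 2 leads: Player I's best replies are W→A, X→E, Y→A, Z→D; Player 2's induced payoffs -6, -9, 2, 5; outcome (D, Z), payoffs (8, 5).
Player I gets 9 moving first and 8 moving second, so Player I prefers to move first.

first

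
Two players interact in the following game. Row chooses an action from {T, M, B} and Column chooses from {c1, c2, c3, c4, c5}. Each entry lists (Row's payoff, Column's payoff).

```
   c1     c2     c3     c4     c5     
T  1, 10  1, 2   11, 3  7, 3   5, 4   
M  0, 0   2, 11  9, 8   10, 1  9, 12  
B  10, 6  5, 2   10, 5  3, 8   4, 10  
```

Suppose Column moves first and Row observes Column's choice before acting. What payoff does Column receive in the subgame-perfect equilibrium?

12

Row best-responds to each possible Column move:
- c1: Row compares 1, 0, 10 and picks B; Column would get 6.
- c2: Row compares 1, 2, 5 and picks B; Column would get 2.
- c3: Row compares 11, 9, 10 and picks T; Column would get 3.
- c4: Row compares 7, 10, 3 and picks M; Column would get 1.
- c5: Row compares 5, 9, 4 and picks M; Column would get 12.
Among 6, 2, 3, 1, 12, the best is 12 at c5. Subgame-perfect outcome: (M, c5) with payoffs (9, 12).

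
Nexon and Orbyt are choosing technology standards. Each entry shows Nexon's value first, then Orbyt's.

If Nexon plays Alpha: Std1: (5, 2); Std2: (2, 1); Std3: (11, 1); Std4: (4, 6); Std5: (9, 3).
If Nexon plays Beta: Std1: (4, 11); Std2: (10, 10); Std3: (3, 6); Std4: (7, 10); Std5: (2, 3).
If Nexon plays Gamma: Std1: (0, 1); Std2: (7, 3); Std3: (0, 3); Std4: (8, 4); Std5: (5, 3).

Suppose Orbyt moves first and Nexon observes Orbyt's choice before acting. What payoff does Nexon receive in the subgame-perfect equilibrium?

10

Nexon best-responds to each possible Orbyt move:
- Std1: BR = Alpha, leader payoff 2.
- Std2: BR = Beta, leader payoff 10.
- Std3: BR = Alpha, leader payoff 1.
- Std4: BR = Gamma, leader payoff 4.
- Std5: BR = Alpha, leader payoff 3.
Orbyt's induced payoffs are 2, 10, 1, 4, 3, so Orbyt commits to Std2. Subgame-perfect outcome: (Beta, Std2) with payoffs (10, 10).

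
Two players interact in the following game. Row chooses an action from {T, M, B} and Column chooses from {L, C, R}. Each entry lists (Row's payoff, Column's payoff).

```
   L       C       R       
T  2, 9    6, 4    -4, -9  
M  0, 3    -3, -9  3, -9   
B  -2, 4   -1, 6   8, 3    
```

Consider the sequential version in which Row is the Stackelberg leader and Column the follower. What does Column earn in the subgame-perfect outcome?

9

Backward induction with Row moving first.
- T: Column compares 9, 4, -9 and picks L; Row would get 2.
- M: Column compares 3, -9, -9 and picks L; Row would get 0.
- B: Column compares 4, 6, 3 and picks C; Row would get -1.
Maximizing over 2, 0, -1, Row chooses T. Subgame-perfect outcome: (T, L) with payoffs (2, 9).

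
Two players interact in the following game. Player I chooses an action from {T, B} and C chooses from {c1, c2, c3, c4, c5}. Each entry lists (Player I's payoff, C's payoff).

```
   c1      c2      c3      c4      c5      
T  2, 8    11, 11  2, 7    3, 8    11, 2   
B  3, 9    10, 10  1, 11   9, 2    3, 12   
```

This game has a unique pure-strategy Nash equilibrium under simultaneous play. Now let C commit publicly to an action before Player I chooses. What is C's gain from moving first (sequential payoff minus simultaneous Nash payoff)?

0

Backward induction with C moving first.
- c1: Player I compares 2, 3 and picks B; C would get 9.
- c2: Player I compares 11, 10 and picks T; C would get 11.
- c3: Player I compares 2, 1 and picks T; C would get 7.
- c4: Player I compares 3, 9 and picks B; C would get 2.
- c5: Player I compares 11, 3 and picks T; C would get 2.
Among 9, 11, 7, 2, 2, the best is 11 at c2. Subgame-perfect outcome: (T, c2) with payoffs (11, 11).
Under simultaneous play:
Player I's best replies: c1→B; c2→T; c3→T; c4→B; c5→T.
C's best replies: T→c2; B→c5.
The unique mutual best reply is (T, c2), giving (11, 11).
C's commitment gain: 11 − 11 = 0.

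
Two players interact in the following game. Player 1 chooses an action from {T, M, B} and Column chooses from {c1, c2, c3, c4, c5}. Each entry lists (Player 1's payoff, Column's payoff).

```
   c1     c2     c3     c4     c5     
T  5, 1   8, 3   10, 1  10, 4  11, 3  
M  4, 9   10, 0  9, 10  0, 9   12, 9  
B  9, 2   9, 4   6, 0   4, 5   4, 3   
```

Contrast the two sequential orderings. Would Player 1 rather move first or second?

If Player 1 leads: Column's best replies are T→c4, M→c3, B→c4; Player 1's induced payoffs 10, 9, 4; outcome (T, c4), payoffs (10, 4).
If Column leads: Player 1's best replies are c1→B, c2→M, c3→T, c4→T, c5→M; Column's induced payoffs 2, 0, 1, 4, 9; outcome (M, c5), payoffs (12, 9).
Player 1 gets 10 moving first and 12 moving second, so Player 1 prefers to move second.

second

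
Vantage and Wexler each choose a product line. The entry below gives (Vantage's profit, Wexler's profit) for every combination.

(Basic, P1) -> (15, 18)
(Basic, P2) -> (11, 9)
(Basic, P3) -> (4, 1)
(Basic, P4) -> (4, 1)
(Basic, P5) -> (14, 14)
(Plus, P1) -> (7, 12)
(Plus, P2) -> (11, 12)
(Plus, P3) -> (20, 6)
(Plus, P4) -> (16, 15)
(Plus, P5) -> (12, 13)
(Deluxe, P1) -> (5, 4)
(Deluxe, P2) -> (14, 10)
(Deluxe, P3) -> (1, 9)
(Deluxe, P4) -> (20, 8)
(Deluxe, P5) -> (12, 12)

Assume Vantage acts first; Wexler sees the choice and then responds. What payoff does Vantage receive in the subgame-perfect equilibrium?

Work backward from Wexler's decision.
- Basic: Wexler compares 18, 9, 1, 1, 14 and picks P1; Vantage would get 15.
- Plus: Wexler compares 12, 12, 6, 15, 13 and picks P4; Vantage would get 16.
- Deluxe: Wexler compares 4, 10, 9, 8, 12 and picks P5; Vantage would get 12.
Among 15, 16, 12, the best is 16 at Plus. Subgame-perfect outcome: (Plus, P4) with payoffs (16, 15).

16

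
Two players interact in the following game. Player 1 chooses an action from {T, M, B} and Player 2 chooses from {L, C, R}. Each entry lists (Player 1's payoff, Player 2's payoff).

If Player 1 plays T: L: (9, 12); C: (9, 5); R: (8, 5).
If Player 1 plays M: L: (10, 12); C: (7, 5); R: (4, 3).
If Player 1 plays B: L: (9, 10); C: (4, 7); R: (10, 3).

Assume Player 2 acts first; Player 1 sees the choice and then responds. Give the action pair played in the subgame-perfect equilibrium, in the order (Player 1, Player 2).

(M, L)

Player 1 best-responds to each possible Player 2 move:
- L: BR = M, leader payoff 12.
- C: BR = T, leader payoff 5.
- R: BR = B, leader payoff 3.
Maximizing over 12, 5, 3, Player 2 chooses L. Subgame-perfect outcome: (M, L) with payoffs (10, 12).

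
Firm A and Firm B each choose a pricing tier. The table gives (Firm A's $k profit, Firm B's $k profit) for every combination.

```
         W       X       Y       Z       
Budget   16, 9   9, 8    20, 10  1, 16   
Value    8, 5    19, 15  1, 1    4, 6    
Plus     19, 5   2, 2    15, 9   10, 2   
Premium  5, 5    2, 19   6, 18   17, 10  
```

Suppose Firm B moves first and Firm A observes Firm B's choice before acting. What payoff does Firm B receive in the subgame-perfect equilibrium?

15

Firm A best-responds to each possible Firm B move:
- W: BR = Plus, leader payoff 5.
- X: BR = Value, leader payoff 15.
- Y: BR = Budget, leader payoff 10.
- Z: BR = Premium, leader payoff 10.
Maximizing over 5, 15, 10, 10, Firm B chooses X. Subgame-perfect outcome: (Value, X) with payoffs (19, 15).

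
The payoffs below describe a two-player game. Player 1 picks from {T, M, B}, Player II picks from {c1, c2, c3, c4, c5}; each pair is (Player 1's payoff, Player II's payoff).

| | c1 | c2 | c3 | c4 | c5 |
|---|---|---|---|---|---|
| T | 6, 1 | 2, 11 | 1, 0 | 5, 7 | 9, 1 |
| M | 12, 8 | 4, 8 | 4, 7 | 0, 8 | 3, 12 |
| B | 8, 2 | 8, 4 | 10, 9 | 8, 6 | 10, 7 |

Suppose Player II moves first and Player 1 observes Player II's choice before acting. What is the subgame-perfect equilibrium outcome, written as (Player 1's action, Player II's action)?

(B, c3)

Work backward from Player 1's decision.
- c1 → Player 1 plays M (best of 6, 12, 8); Player II gets 8.
- c2 → Player 1 plays B (best of 2, 4, 8); Player II gets 4.
- c3 → Player 1 plays B (best of 1, 4, 10); Player II gets 9.
- c4 → Player 1 plays B (best of 5, 0, 8); Player II gets 6.
- c5 → Player 1 plays B (best of 9, 3, 10); Player II gets 7.
Player II's induced payoffs are 8, 4, 9, 6, 7, so Player II commits to c3. Subgame-perfect outcome: (B, c3) with payoffs (10, 9).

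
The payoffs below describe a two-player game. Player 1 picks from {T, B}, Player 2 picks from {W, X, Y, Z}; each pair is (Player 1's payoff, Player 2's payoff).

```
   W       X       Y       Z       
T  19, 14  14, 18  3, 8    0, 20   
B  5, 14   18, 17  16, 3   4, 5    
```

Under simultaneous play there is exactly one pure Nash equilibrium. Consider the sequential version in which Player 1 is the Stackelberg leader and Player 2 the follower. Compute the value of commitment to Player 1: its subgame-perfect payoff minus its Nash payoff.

0

Backward induction with Player 1 moving first.
- T → Player 2 plays Z (best of 14, 18, 8, 20); Player 1 gets 0.
- B → Player 2 plays X (best of 14, 17, 3, 5); Player 1 gets 18.
Among 0, 18, the best is 18 at B. Subgame-perfect outcome: (B, X) with payoffs (18, 17).
For the simultaneous game, intersect best replies.
Player 1's best replies: W→T; X→B; Y→B; Z→B.
Player 2's best replies: T→Z; B→X.
The unique mutual best reply is (B, X), giving (18, 17).
Player 1's commitment gain: 18 − 18 = 0.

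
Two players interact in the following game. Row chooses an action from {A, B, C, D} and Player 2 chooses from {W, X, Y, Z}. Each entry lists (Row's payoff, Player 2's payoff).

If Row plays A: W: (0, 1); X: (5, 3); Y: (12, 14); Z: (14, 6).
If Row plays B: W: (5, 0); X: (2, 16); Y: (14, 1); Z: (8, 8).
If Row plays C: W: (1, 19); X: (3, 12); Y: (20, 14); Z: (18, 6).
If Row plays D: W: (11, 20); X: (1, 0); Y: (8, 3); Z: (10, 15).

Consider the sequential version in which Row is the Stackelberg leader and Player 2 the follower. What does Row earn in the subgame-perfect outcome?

Solve by backward induction (Row leads).
- A: Player 2 compares 1, 3, 14, 6 and picks Y; Row would get 12.
- B: Player 2 compares 0, 16, 1, 8 and picks X; Row would get 2.
- C: Player 2 compares 19, 12, 14, 6 and picks W; Row would get 1.
- D: Player 2 compares 20, 0, 3, 15 and picks W; Row would get 11.
Among 12, 2, 1, 11, the best is 12 at A. Subgame-perfect outcome: (A, Y) with payoffs (12, 14).

12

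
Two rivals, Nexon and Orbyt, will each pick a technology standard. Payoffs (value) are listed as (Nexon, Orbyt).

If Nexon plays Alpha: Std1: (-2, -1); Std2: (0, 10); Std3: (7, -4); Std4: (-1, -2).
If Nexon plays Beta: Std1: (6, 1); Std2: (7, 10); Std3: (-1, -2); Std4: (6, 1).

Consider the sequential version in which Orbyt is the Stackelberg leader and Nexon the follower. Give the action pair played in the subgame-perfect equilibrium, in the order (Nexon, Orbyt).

(Beta, Std2)

Backward induction with Orbyt moving first.
- Std1 → Nexon plays Beta (best of -2, 6); Orbyt gets 1.
- Std2 → Nexon plays Beta (best of 0, 7); Orbyt gets 10.
- Std3 → Nexon plays Alpha (best of 7, -1); Orbyt gets -4.
- Std4 → Nexon plays Beta (best of -1, 6); Orbyt gets 1.
Among 1, 10, -4, 1, the best is 10 at Std2. Subgame-perfect outcome: (Beta, Std2) with payoffs (7, 10).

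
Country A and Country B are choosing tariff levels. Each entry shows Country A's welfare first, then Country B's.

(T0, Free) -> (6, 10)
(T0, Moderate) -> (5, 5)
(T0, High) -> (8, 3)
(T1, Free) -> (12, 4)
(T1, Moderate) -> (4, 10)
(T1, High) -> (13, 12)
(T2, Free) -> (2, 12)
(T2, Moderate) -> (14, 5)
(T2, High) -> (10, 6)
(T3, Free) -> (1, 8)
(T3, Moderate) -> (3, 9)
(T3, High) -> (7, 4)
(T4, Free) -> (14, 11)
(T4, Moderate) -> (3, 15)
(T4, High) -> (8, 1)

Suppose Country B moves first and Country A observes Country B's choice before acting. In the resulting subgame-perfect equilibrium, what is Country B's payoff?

Backward induction with Country B moving first.
- Free: BR = T4, leader payoff 11.
- Moderate: BR = T2, leader payoff 5.
- High: BR = T1, leader payoff 12.
Country B's induced payoffs are 11, 5, 12, so Country B commits to High. Subgame-perfect outcome: (T1, High) with payoffs (13, 12).

12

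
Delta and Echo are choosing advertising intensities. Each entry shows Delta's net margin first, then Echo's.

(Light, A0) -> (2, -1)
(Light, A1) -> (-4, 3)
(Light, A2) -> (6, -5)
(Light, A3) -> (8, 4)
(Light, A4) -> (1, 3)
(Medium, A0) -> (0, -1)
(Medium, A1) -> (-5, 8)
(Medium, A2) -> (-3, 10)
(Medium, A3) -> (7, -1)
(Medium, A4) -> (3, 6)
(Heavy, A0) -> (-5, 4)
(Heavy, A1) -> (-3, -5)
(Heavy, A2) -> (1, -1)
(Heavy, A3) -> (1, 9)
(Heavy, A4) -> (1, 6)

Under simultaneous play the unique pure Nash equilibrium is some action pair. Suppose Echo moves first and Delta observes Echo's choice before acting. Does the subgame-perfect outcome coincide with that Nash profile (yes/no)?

no

Delta best-responds to each possible Echo move:
- A0: BR = Light, leader payoff -1.
- A1: BR = Heavy, leader payoff -5.
- A2: BR = Light, leader payoff -5.
- A3: BR = Light, leader payoff 4.
- A4: BR = Medium, leader payoff 6.
Echo's induced payoffs are -1, -5, -5, 4, 6, so Echo commits to A4. Subgame-perfect outcome: (Medium, A4) with payoffs (3, 6).
For the simultaneous game, intersect best replies.
Delta's best replies: A0→Light; A1→Heavy; A2→Light; A3→Light; A4→Medium.
Echo's best replies: Light→A3; Medium→A2; Heavy→A3.
The unique mutual best reply is (Light, A3), giving (8, 4).
Sequential outcome (Medium, A4) differs from the Nash profile (Light, A3).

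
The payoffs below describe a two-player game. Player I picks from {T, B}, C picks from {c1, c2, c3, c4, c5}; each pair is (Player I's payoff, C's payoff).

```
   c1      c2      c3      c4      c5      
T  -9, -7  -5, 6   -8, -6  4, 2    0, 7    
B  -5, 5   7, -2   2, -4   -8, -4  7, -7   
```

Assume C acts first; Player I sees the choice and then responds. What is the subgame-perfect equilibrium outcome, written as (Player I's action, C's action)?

(B, c1)

Backward induction with C moving first.
- c1: BR = B, leader payoff 5.
- c2: BR = B, leader payoff -2.
- c3: BR = B, leader payoff -4.
- c4: BR = T, leader payoff 2.
- c5: BR = B, leader payoff -7.
Among 5, -2, -4, 2, -7, the best is 5 at c1. Subgame-perfect outcome: (B, c1) with payoffs (-5, 5).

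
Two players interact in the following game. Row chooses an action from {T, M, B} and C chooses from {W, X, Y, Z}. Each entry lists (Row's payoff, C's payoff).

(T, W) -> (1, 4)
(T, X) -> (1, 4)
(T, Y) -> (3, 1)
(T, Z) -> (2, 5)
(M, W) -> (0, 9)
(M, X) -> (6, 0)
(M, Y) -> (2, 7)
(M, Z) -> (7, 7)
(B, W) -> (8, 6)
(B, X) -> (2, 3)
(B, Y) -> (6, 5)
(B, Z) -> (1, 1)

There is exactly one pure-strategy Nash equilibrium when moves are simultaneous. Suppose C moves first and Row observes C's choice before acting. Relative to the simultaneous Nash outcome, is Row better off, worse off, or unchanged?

Solve by backward induction (C leads).
- W: Row compares 1, 0, 8 and picks B; C would get 6.
- X: Row compares 1, 6, 2 and picks M; C would get 0.
- Y: Row compares 3, 2, 6 and picks B; C would get 5.
- Z: Row compares 2, 7, 1 and picks M; C would get 7.
C's induced payoffs are 6, 0, 5, 7, so C commits to Z. Subgame-perfect outcome: (M, Z) with payoffs (7, 7).
Now find the simultaneous Nash equilibrium.
Row's best replies: W→B; X→M; Y→B; Z→M.
C's best replies: T→Z; M→W; B→W.
Only (B, W) has each player best-responding; Nash payoffs (8, 6).
Row earns 7 sequentially versus 8 at the Nash outcome: worse off.

worse off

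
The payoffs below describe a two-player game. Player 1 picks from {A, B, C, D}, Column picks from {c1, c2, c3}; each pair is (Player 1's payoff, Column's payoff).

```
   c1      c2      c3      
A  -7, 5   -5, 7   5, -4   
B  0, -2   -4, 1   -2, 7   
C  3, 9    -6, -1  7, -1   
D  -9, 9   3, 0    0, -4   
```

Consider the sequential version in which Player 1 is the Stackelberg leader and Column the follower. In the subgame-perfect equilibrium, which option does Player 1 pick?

C

Backward induction with Player 1 moving first.
- A: BR = c2, leader payoff -5.
- B: BR = c3, leader payoff -2.
- C: BR = c1, leader payoff 3.
- D: BR = c1, leader payoff -9.
Among -5, -2, 3, -9, the best is 3 at C. Subgame-perfect outcome: (C, c1) with payoffs (3, 9).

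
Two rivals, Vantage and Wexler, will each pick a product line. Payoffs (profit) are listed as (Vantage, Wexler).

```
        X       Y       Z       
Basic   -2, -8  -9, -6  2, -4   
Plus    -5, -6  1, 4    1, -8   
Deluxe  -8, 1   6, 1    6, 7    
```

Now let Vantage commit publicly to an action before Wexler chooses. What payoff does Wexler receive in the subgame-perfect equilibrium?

7

Work backward from Wexler's decision.
- Basic → Wexler plays Z (best of -8, -6, -4); Vantage gets 2.
- Plus → Wexler plays Y (best of -6, 4, -8); Vantage gets 1.
- Deluxe → Wexler plays Z (best of 1, 1, 7); Vantage gets 6.
Vantage's induced payoffs are 2, 1, 6, so Vantage commits to Deluxe. Subgame-perfect outcome: (Deluxe, Z) with payoffs (6, 7).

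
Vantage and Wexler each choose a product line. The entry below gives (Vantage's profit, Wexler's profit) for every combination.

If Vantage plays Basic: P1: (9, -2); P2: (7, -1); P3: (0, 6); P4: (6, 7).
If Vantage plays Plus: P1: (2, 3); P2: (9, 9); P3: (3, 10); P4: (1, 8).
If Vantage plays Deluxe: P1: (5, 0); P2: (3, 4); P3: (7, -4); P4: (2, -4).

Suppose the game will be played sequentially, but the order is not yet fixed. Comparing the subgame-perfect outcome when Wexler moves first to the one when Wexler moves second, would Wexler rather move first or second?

If Vantage leads: Wexler's best replies are Basic→P4, Plus→P3, Deluxe→P2; Vantage's induced payoffs 6, 3, 3; outcome (Basic, P4), payoffs (6, 7).
If Wexler leads: Vantage's best replies are P1→Basic, P2→Plus, P3→Deluxe, P4→Basic; Wexler's induced payoffs -2, 9, -4, 7; outcome (Plus, P2), payoffs (9, 9).
Wexler gets 9 moving first and 7 moving second, so Wexler prefers to move first.

first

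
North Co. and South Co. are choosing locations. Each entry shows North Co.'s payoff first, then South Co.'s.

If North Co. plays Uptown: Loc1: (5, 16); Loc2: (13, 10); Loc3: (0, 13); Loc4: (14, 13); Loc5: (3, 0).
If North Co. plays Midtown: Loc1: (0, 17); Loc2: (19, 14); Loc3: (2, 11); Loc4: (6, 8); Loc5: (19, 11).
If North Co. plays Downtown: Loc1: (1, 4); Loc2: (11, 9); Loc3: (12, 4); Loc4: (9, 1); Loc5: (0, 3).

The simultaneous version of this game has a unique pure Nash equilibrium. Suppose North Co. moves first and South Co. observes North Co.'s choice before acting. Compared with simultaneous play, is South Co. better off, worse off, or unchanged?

worse off

South Co. best-responds to each possible North Co. move:
- Uptown: South Co. compares 16, 10, 13, 13, 0 and picks Loc1; North Co. would get 5.
- Midtown: South Co. compares 17, 14, 11, 8, 11 and picks Loc1; North Co. would get 0.
- Downtown: South Co. compares 4, 9, 4, 1, 3 and picks Loc2; North Co. would get 11.
Maximizing over 5, 0, 11, North Co. chooses Downtown. Subgame-perfect outcome: (Downtown, Loc2) with payoffs (11, 9).
For the simultaneous game, intersect best replies.
North Co.'s best replies: Loc1→Uptown; Loc2→Midtown; Loc3→Downtown; Loc4→Uptown; Loc5→Midtown.
South Co.'s best replies: Uptown→Loc1; Midtown→Loc1; Downtown→Loc2.
The unique mutual best reply is (Uptown, Loc1), giving (5, 16).
South Co. earns 9 sequentially versus 16 at the Nash outcome: worse off.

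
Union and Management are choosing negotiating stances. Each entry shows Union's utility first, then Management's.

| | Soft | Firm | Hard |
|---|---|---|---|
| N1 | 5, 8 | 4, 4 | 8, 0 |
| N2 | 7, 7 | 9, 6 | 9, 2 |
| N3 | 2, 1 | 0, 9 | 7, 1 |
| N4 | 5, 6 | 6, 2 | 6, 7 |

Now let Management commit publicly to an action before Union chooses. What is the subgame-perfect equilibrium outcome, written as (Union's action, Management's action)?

(N2, Soft)

Union best-responds to each possible Management move:
- Soft → Union plays N2 (best of 5, 7, 2, 5); Management gets 7.
- Firm → Union plays N2 (best of 4, 9, 0, 6); Management gets 6.
- Hard → Union plays N2 (best of 8, 9, 7, 6); Management gets 2.
Maximizing over 7, 6, 2, Management chooses Soft. Subgame-perfect outcome: (N2, Soft) with payoffs (7, 7).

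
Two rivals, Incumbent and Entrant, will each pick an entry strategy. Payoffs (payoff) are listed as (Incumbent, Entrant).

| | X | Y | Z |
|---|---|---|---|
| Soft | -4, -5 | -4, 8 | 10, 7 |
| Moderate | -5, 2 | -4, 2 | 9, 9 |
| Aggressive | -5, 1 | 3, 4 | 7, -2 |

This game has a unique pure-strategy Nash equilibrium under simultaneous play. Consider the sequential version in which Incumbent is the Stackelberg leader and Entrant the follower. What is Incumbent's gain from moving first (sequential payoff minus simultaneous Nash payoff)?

Solve by backward induction (Incumbent leads).
- Soft: BR = Y, leader payoff -4.
- Moderate: BR = Z, leader payoff 9.
- Aggressive: BR = Y, leader payoff 3.
Maximizing over -4, 9, 3, Incumbent chooses Moderate. Subgame-perfect outcome: (Moderate, Z) with payoffs (9, 9).
Under simultaneous play:
Incumbent's best replies: X→Soft; Y→Aggressive; Z→Soft.
Entrant's best replies: Soft→Y; Moderate→Z; Aggressive→Y.
Only (Aggressive, Y) has each player best-responding; Nash payoffs (3, 4).
Incumbent's commitment gain: 9 − 3 = 6.

6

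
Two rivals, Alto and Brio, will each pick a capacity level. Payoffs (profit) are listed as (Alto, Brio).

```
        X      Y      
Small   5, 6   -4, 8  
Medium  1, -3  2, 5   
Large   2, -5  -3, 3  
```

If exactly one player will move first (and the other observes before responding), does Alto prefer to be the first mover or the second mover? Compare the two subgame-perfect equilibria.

second

If Alto leads: Brio's best replies are Small→Y, Medium→Y, Large→Y; Alto's induced payoffs -4, 2, -3; outcome (Medium, Y), payoffs (2, 5).
If Brio leads: Alto's best replies are X→Small, Y→Medium; Brio's induced payoffs 6, 5; outcome (Small, X), payoffs (5, 6).
Alto gets 2 moving first and 5 moving second, so Alto prefers to move second.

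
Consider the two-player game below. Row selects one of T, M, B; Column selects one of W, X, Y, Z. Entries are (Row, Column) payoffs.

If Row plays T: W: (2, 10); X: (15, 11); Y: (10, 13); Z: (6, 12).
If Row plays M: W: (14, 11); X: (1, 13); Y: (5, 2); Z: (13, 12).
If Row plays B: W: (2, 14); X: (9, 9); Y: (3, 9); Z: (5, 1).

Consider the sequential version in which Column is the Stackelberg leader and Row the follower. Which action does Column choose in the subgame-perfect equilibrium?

Backward induction with Column moving first.
- W: BR = M, leader payoff 11.
- X: BR = T, leader payoff 11.
- Y: BR = T, leader payoff 13.
- Z: BR = M, leader payoff 12.
Among 11, 11, 13, 12, the best is 13 at Y. Subgame-perfect outcome: (T, Y) with payoffs (10, 13).

Y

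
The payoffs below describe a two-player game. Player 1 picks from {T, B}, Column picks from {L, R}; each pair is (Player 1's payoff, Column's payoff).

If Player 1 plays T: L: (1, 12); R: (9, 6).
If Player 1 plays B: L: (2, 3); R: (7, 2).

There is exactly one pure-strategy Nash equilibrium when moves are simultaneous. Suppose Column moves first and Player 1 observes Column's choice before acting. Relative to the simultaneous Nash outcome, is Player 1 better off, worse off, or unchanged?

better off

Work backward from Player 1's decision.
- L: Player 1 compares 1, 2 and picks B; Column would get 3.
- R: Player 1 compares 9, 7 and picks T; Column would get 6.
Among 3, 6, the best is 6 at R. Subgame-perfect outcome: (T, R) with payoffs (9, 6).
Now find the simultaneous Nash equilibrium.
Player 1's best replies: L→B; R→T.
Column's best replies: T→L; B→L.
Only (B, L) has each player best-responding; Nash payoffs (2, 3).
Player 1 earns 9 sequentially versus 2 at the Nash outcome: better off.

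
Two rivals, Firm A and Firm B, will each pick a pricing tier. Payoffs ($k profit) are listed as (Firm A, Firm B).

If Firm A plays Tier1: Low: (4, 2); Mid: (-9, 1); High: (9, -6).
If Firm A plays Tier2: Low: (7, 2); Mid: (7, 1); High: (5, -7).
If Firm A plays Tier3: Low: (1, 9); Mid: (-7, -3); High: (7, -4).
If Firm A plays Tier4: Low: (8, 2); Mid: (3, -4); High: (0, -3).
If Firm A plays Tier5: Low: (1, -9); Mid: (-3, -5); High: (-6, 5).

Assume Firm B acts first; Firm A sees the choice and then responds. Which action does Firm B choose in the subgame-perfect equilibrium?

Low

Solve by backward induction (Firm B leads).
- Low → Firm A plays Tier4 (best of 4, 7, 1, 8, 1); Firm B gets 2.
- Mid → Firm A plays Tier2 (best of -9, 7, -7, 3, -3); Firm B gets 1.
- High → Firm A plays Tier1 (best of 9, 5, 7, 0, -6); Firm B gets -6.
Among 2, 1, -6, the best is 2 at Low. Subgame-perfect outcome: (Tier4, Low) with payoffs (8, 2).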